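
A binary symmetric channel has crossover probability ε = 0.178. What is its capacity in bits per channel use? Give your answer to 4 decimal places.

0.3243 bits

Binary symmetric channel: C = 1 − h₂(ε) where h₂ is the binary entropy function.
h₂(0.178) = −0.178·log₂0.178 − 0.822·log₂0.822 = 0.6757.
C = 1 − 0.6757 = 0.3243 bits per channel use.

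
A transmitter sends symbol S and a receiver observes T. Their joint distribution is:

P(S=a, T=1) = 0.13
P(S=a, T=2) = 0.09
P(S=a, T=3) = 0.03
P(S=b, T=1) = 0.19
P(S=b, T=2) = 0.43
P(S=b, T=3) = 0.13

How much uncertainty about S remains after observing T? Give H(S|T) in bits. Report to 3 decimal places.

Marginals: p(S) = (0.2500, 0.7500), p(T) = (0.3200, 0.5200, 0.1600).
H(S|T) = Σ p(T) · H(S|T=·).
  T=1: p=0.3200, H(S|T=1) = 0.9745
  T=2: p=0.5200, H(S|T=2) = 0.6647
  T=3: p=0.1600, H(S|T=3) = 0.6962
Weighted sum = 0.769 bits.

0.769 bits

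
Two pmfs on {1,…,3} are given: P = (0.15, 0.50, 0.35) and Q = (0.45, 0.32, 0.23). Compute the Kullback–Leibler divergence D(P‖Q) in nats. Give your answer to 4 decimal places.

0.2053 nats

D(P‖Q) = Σ p·ln(p/q).
  0.15·ln(0.15/0.45) = -0.16479
  0.50·ln(0.50/0.32) = 0.22314
  0.35·ln(0.35/0.23) = 0.14695
D(P‖Q) = 0.2053 nats.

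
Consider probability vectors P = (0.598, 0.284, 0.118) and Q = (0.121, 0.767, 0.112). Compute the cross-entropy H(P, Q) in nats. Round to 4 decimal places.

1.5966 nats

H(P,Q) = −Σ p·ln q.
  −0.598·ln(0.121) = 1.26295
  −0.284·ln(0.767) = 0.07534
  −0.118·ln(0.112) = 0.25833
H(P,Q) = 1.5966 nats.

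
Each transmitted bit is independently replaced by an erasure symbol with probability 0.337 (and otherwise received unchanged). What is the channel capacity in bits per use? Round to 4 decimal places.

0.6630 bits

Binary erasure channel: capacity C = 1 − ε.
C = 1 − 0.337 = 0.6630 bits per channel use.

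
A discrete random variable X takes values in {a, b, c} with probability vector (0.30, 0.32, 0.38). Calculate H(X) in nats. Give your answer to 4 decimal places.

H(X) = −Σ p·ln p.
  −(0.30)·ln(0.30) = 0.36119
  −(0.32)·ln(0.32) = 0.36462
  −(0.38)·ln(0.38) = 0.36768
Sum: 0.36119 + 0.36462 + 0.36768 = 1.0935 nats.

1.0935 nats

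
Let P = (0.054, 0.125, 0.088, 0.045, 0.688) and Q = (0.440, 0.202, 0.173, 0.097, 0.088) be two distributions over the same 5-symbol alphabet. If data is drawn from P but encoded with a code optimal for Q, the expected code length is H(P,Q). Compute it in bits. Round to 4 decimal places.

3.1390 bits

H(P,Q) = −Σ p·log₂ q.
  −0.054·log₂(0.440) = 0.06396
  −0.125·log₂(0.202) = 0.28845
  −0.088·log₂(0.173) = 0.22274
  −0.045·log₂(0.097) = 0.15146
  −0.688·log₂(0.088) = 2.41237
H(P,Q) = 3.1390 bits.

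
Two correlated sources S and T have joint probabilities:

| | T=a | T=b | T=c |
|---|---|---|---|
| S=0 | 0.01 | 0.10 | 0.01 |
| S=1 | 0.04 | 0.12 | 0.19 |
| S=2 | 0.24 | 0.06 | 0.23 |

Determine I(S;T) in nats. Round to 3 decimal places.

0.166 nats

Marginals: p(S) = (0.1200, 0.3500, 0.5300), p(T) = (0.2900, 0.2800, 0.4300).
I(S;T) = H(S) + H(T) − H(S,T).
H(S) = 0.9584, H(T) = 1.0783, H(S,T) = 1.8704.
I(S;T) = 0.9584 + 1.0783 − 1.8704 = 0.166 nats.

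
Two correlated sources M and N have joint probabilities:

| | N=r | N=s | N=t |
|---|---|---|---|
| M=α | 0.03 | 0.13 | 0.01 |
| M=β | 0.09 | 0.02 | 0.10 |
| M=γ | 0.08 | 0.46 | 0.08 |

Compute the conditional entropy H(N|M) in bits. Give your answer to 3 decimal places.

Chain rule: H(N|M) = H(M,N) − H(M).
Marginals: p(M) = (0.1700, 0.2100, 0.6200), p(N) = (0.2000, 0.6100, 0.1900).
H(M,N) = 2.4569 bits; H(M) = 1.3350 bits.
H(N|M) = 2.4569 − 1.3350 = 1.122 bits.

1.122 bits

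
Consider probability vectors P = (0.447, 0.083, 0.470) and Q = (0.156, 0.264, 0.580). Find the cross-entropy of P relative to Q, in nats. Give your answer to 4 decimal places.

H(P,Q) = −Σ p·ln q.
  −0.447·ln(0.156) = 0.83048
  −0.083·ln(0.264) = 0.11054
  −0.470·ln(0.580) = 0.25602
H(P,Q) = 1.1970 nats.

1.1970 nats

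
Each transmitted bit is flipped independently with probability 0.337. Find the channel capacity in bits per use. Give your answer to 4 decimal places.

Binary symmetric channel: C = 1 − h₂(ε) where h₂ is the binary entropy function.
h₂(0.337) = −0.337·log₂0.337 − 0.663·log₂0.663 = 0.9219.
C = 1 − 0.9219 = 0.0781 bits per channel use.

0.0781 bits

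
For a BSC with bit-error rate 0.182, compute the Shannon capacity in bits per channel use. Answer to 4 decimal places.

Binary symmetric channel: C = 1 − h₂(ε) where h₂ is the binary entropy function.
h₂(0.182) = −0.182·log₂0.182 − 0.818·log₂0.818 = 0.6844.
C = 1 − 0.6844 = 0.3156 bits per channel use.

0.3156 bits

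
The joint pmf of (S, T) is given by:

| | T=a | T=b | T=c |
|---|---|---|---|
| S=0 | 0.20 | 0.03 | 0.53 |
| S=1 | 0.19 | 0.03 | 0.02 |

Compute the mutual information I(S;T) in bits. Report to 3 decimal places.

0.221 bits

Marginals: p(S) = (0.7600, 0.2400), p(T) = (0.3900, 0.0600, 0.5500).
I(S;T) = H(S) + H(T) − H(S,T).
H(S) = 0.7950, H(T) = 1.2477, H(S,T) = 1.8215.
I(S;T) = 0.7950 + 1.2477 − 1.8215 = 0.221 bits.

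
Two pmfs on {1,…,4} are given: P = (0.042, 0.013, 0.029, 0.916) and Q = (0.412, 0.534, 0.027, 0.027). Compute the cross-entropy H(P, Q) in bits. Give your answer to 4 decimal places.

4.9898 bits

H(P,Q) = −Σ p·log₂ q.
  −0.042·log₂(0.412) = 0.05373
  −0.013·log₂(0.534) = 0.01177
  −0.029·log₂(0.027) = 0.15112
  −0.916·log₂(0.027) = 4.77318
H(P,Q) = 4.9898 bits.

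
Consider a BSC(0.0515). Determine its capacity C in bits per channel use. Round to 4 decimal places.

0.7073 bits

Binary symmetric channel: C = 1 − h₂(ε) where h₂ is the binary entropy function.
h₂(0.0515) = −0.0515·log₂0.0515 − 0.9485·log₂0.9485 = 0.2927.
C = 1 − 0.2927 = 0.7073 bits per channel use.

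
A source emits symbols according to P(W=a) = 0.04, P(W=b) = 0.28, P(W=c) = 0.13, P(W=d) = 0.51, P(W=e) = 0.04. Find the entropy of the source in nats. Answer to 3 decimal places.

1.223 nats

H(W) = −Σ p·ln p.
  −(0.04)·ln(0.04) = 0.1288
  −(0.28)·ln(0.28) = 0.3564
  −(0.13)·ln(0.13) = 0.2652
  −(0.51)·ln(0.51) = 0.3434
  −(0.04)·ln(0.04) = 0.1288
Sum: 0.1288 + 0.3564 + 0.2652 + 0.3434 + 0.1288 = 1.223 nats.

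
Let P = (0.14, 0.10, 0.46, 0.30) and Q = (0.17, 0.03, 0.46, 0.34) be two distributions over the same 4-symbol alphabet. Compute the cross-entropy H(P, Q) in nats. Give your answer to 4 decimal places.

H(P,Q) = −Σ p·ln q.
  −0.14·ln(0.17) = 0.24807
  −0.10·ln(0.03) = 0.35066
  −0.46·ln(0.46) = 0.35720
  −0.30·ln(0.34) = 0.32364
H(P,Q) = 1.2796 nats.

1.2796 nats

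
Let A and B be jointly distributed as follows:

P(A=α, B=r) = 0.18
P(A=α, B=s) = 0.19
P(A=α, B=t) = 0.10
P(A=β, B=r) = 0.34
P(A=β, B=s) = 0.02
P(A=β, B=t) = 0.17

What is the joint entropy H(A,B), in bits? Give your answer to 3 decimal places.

2.309 bits

H(A,B) = −Σ p(x,y)·log₂ p(x,y) over all 6 cells.
  cell (α,r): −0.18·log₂0.18 = 0.4453
  cell (α,s): −0.19·log₂0.19 = 0.4552
  cell (α,t): −0.10·log₂0.10 = 0.3322
  cell (β,r): −0.34·log₂0.34 = 0.5292
  cell (β,s): −0.02·log₂0.02 = 0.1129
  cell (β,t): −0.17·log₂0.17 = 0.4346
Sum = 2.309 bits.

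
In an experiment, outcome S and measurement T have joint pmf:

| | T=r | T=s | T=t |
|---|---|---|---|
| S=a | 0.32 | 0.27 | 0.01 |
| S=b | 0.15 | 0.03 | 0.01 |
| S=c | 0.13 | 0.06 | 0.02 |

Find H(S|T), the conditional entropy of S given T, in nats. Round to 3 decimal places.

0.909 nats

Chain rule: H(S|T) = H(S,T) − H(T).
Marginals: p(S) = (0.6000, 0.1900, 0.2100), p(T) = (0.6000, 0.3600, 0.0400).
H(S,T) = 1.7123 nats; H(T) = 0.8030 nats.
H(S|T) = 1.7123 − 0.8030 = 0.909 nats.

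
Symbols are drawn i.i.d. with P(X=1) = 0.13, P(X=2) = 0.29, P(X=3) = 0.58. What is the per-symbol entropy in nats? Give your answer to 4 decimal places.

H(X) = −Σ p·ln p.
  −(0.13)·ln(0.13) = 0.26523
  −(0.29)·ln(0.29) = 0.35898
  −(0.58)·ln(0.58) = 0.31594
Sum: 0.26523 + 0.35898 + 0.31594 = 0.9402 nats.

0.9402 nats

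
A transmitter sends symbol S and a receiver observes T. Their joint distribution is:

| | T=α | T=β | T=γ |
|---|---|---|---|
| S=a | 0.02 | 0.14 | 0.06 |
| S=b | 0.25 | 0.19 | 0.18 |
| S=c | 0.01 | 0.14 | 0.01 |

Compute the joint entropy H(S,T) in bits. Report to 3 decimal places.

H(S,T) = −Σ p(x,y)·log₂ p(x,y) over all 9 cells.
  cell (a,α): −0.02·log₂0.02 = 0.1129
  cell (a,β): −0.14·log₂0.14 = 0.3971
  cell (a,γ): −0.06·log₂0.06 = 0.2435
  cell (b,α): −0.25·log₂0.25 = 0.5000
  cell (b,β): −0.19·log₂0.19 = 0.4552
  cell (b,γ): −0.18·log₂0.18 = 0.4453
  cell (c,α): −0.01·log₂0.01 = 0.0664
  cell (c,β): −0.14·log₂0.14 = 0.3971
  cell (c,γ): −0.01·log₂0.01 = 0.0664
Sum = 2.684 bits.

2.684 bits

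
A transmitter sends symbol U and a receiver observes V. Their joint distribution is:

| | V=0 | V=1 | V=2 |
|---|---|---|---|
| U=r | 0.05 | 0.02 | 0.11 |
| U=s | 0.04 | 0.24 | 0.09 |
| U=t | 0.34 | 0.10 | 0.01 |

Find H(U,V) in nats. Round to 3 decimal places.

H(U,V) = −Σ p(x,y)·ln p(x,y) over all 9 cells.
  cell (r,0): −0.05·ln0.05 = 0.1498
  cell (r,1): −0.02·ln0.02 = 0.0782
  cell (r,2): −0.11·ln0.11 = 0.2428
  cell (s,0): −0.04·ln0.04 = 0.1288
  cell (s,1): −0.24·ln0.24 = 0.3425
  cell (s,2): −0.09·ln0.09 = 0.2167
  cell (t,0): −0.34·ln0.34 = 0.3668
  cell (t,1): −0.10·ln0.10 = 0.2303
  cell (t,2): −0.01·ln0.01 = 0.0461
Sum = 1.802 nats.

1.802 nats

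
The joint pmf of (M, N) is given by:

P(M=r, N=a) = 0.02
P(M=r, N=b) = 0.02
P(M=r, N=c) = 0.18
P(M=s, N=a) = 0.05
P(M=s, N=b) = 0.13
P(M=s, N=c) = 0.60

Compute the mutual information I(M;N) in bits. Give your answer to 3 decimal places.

Marginals: p(M) = (0.2200, 0.7800), p(N) = (0.0700, 0.1500, 0.7800).
I(M;N) = H(M) + H(N) − H(M,N).
H(M) = 0.7602, H(N) = 0.9587, H(M,N) = 1.7120.
I(M;N) = 0.7602 + 0.9587 − 1.7120 = 0.007 bits.

0.007 bits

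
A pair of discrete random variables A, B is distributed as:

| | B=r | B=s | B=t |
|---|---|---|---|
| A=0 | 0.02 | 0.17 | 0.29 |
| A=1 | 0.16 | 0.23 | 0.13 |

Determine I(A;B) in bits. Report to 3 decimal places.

0.140 bits

Marginals: p(A) = (0.4800, 0.5200), p(B) = (0.1800, 0.4000, 0.4200).
I(A;B) = Σ p(x,y)·log₂[p(x,y)/(p(x)p(y))].
  (0,r): 0.02·log₂(0.2315) = -0.0422
  (0,s): 0.17·log₂(0.8854) = -0.0298
  (0,t): 0.29·log₂(1.4385) = 0.1521
  (1,r): 0.16·log₂(1.7094) = 0.1238
  (1,s): 0.23·log₂(1.1058) = 0.0334
  (1,t): 0.13·log₂(0.5952) = -0.0973
Sum = 0.140 bits.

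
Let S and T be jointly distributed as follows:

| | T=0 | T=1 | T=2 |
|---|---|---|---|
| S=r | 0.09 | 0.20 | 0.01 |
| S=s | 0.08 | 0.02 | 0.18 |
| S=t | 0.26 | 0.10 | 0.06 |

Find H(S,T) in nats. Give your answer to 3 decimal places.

H(S,T) = −Σ p(x,y)·ln p(x,y) over all 9 cells.
  cell (r,0): −0.09·ln0.09 = 0.2167
  cell (r,1): −0.20·ln0.20 = 0.3219
  cell (r,2): −0.01·ln0.01 = 0.0461
  cell (s,0): −0.08·ln0.08 = 0.2021
  cell (s,1): −0.02·ln0.02 = 0.0782
  cell (s,2): −0.18·ln0.18 = 0.3087
  cell (t,0): −0.26·ln0.26 = 0.3502
  cell (t,1): −0.10·ln0.10 = 0.2303
  cell (t,2): −0.06·ln0.06 = 0.1688
Sum = 1.923 nats.

1.923 nats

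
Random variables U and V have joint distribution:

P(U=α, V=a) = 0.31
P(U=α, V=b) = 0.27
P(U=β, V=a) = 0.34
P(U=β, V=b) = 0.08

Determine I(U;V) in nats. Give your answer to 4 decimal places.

Marginals: p(U) = (0.5800, 0.4200), p(V) = (0.6500, 0.3500).
I(U;V) = H(U) + H(V) − H(U,V).
H(U) = 0.6803, H(V) = 0.6474, H(U,V) = 1.2854.
I(U;V) = 0.6803 + 0.6474 − 1.2854 = 0.0423 nats.

0.0423 nats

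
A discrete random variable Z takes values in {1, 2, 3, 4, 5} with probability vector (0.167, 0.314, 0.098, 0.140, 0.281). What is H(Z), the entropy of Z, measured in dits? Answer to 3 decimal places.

H(Z) = −Σ p·log₁₀ p.
  −(0.167)·log₁₀(0.167) = 0.1298
  −(0.314)·log₁₀(0.314) = 0.1580
  −(0.098)·log₁₀(0.098) = 0.0989
  −(0.140)·log₁₀(0.140) = 0.1195
  −(0.281)·log₁₀(0.281) = 0.1549
Sum: 0.1298 + 0.1580 + 0.0989 + 0.1195 + 0.1549 = 0.661 dits.

0.661 dits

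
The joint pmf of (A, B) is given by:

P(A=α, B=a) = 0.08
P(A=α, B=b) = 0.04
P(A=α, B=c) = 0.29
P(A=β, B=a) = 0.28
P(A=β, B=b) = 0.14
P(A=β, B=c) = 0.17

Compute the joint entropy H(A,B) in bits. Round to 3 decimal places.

H(A,B) = −Σ p(x,y)·log₂ p(x,y) over all 6 cells.
  cell (α,a): −0.08·log₂0.08 = 0.2915
  cell (α,b): −0.04·log₂0.04 = 0.1858
  cell (α,c): −0.29·log₂0.29 = 0.5179
  cell (β,a): −0.28·log₂0.28 = 0.5142
  cell (β,b): −0.14·log₂0.14 = 0.3971
  cell (β,c): −0.17·log₂0.17 = 0.4346
Sum = 2.341 bits.

2.341 bits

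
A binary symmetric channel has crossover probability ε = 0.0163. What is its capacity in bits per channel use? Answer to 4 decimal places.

Binary symmetric channel: C = 1 − h₂(ε) where h₂ is the binary entropy function.
h₂(0.0163) = −0.0163·log₂0.0163 − 0.9837·log₂0.9837 = 0.1201.
C = 1 − 0.1201 = 0.8799 bits per channel use.

0.8799 bits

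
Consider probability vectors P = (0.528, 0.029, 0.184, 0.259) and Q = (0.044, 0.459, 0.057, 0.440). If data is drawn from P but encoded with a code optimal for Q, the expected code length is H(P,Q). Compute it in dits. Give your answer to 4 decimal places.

H(P,Q) = −Σ p·log₁₀ q.
  −0.528·log₁₀(0.044) = 0.71626
  −0.029·log₁₀(0.459) = 0.00981
  −0.184·log₁₀(0.057) = 0.22892
  −0.259·log₁₀(0.440) = 0.09235
H(P,Q) = 1.0473 dits.

1.0473 dits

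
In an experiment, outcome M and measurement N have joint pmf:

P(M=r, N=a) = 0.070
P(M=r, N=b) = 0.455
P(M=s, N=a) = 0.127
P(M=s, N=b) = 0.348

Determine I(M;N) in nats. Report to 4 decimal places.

Marginals: p(M) = (0.5250, 0.4750), p(N) = (0.1970, 0.8030).
I(M;N) = H(M) + H(N) − H(M,N).
H(M) = 0.6919, H(N) = 0.4962, H(M,N) = 1.1738.
I(M;N) = 0.6919 + 0.4962 − 1.1738 = 0.0143 nats.

0.0143 nats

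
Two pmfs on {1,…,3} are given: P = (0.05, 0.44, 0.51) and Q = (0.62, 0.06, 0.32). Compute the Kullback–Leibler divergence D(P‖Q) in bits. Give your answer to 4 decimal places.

D(P‖Q) = Σ p·log₂(p/q).
  0.05·log₂(0.05/0.62) = -0.18161
  0.44·log₂(0.44/0.06) = 1.26477
  0.51·log₂(0.51/0.32) = 0.34294
D(P‖Q) = 1.4261 bits.

1.4261 bits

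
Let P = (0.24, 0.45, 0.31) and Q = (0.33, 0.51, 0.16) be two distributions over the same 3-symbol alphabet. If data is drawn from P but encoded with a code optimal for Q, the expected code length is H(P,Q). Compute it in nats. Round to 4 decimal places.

1.1372 nats

H(P,Q) = −Σ p·ln q.
  −0.24·ln(0.33) = 0.26608
  −0.45·ln(0.51) = 0.30301
  −0.31·ln(0.16) = 0.56810
H(P,Q) = 1.1372 nats.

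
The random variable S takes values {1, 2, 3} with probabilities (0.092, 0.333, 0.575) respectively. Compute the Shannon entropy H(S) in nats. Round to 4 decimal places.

H(S) = −Σ p·ln p.
  −(0.092)·ln(0.092) = 0.21951
  −(0.333)·ln(0.333) = 0.36617
  −(0.575)·ln(0.575) = 0.31820
Sum: 0.21951 + 0.36617 + 0.31820 = 0.9039 nats.

0.9039 nats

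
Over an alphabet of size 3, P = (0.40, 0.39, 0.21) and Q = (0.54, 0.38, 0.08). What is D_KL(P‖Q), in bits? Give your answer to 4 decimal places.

0.1338 bits

D(P‖Q) = Σ p·log₂(p/q).
  0.40·log₂(0.40/0.54) = -0.17318
  0.39·log₂(0.39/0.38) = 0.01462
  0.21·log₂(0.21/0.08) = 0.29239
D(P‖Q) = 0.1338 bits.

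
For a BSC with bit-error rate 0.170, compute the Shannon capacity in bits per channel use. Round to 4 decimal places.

Binary symmetric channel: C = 1 − h₂(ε) where h₂ is the binary entropy function.
h₂(0.170) = −0.170·log₂0.170 − 0.830·log₂0.830 = 0.6577.
C = 1 − 0.6577 = 0.3423 bits per channel use.

0.3423 bits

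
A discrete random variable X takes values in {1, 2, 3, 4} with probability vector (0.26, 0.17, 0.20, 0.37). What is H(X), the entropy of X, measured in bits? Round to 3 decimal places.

H(X) = −Σ p·log₂ p.
  −(0.26)·log₂(0.26) = 0.5053
  −(0.17)·log₂(0.17) = 0.4346
  −(0.20)·log₂(0.20) = 0.4644
  −(0.37)·log₂(0.37) = 0.5307
Sum: 0.5053 + 0.4346 + 0.4644 + 0.5307 = 1.935 bits.

1.935 bits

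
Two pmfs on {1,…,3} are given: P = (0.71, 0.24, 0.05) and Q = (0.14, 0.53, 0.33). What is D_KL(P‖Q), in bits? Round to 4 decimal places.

D(P‖Q) = Σ p·log₂(p/q).
  0.71·log₂(0.71/0.14) = 1.66310
  0.24·log₂(0.24/0.53) = -0.27431
  0.05·log₂(0.05/0.33) = -0.13612
D(P‖Q) = 1.2527 bits.

1.2527 bits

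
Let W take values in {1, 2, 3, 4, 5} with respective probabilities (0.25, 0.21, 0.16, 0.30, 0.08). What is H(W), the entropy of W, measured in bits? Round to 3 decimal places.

H(W) = −Σ p·log₂ p.
  −(0.25)·log₂(0.25) = 0.5000
  −(0.21)·log₂(0.21) = 0.4728
  −(0.16)·log₂(0.16) = 0.4230
  −(0.30)·log₂(0.30) = 0.5211
  −(0.08)·log₂(0.08) = 0.2915
Sum: 0.5000 + 0.4728 + 0.4230 + 0.5211 + 0.2915 = 2.208 bits.

2.208 bits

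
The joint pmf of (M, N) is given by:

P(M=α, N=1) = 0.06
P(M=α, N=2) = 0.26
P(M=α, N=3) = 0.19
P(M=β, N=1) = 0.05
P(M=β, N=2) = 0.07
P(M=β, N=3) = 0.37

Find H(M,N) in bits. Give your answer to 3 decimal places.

H(M,N) = −Σ p(x,y)·log₂ p(x,y) over all 6 cells.
  cell (α,1): −0.06·log₂0.06 = 0.2435
  cell (α,2): −0.26·log₂0.26 = 0.5053
  cell (α,3): −0.19·log₂0.19 = 0.4552
  cell (β,1): −0.05·log₂0.05 = 0.2161
  cell (β,2): −0.07·log₂0.07 = 0.2686
  cell (β,3): −0.37·log₂0.37 = 0.5307
Sum = 2.219 bits.

2.219 bits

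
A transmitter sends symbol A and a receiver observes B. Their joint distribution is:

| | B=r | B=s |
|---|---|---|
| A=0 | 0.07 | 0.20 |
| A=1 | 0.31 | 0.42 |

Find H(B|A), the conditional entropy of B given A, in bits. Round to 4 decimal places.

0.9409 bits

Chain rule: H(B|A) = H(A,B) − H(A).
Marginals: p(A) = (0.2700, 0.7300), p(B) = (0.3800, 0.6200).
H(A,B) = 1.7824 bits; H(A) = 0.8415 bits.
H(B|A) = 1.7824 − 0.8415 = 0.9409 bits.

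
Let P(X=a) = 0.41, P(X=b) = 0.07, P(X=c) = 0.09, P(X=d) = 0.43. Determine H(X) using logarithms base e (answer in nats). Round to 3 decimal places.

1.131 nats

H(X) = −Σ p·ln p.
  −(0.41)·ln(0.41) = 0.3656
  −(0.07)·ln(0.07) = 0.1861
  −(0.09)·ln(0.09) = 0.2167
  −(0.43)·ln(0.43) = 0.3629
Sum: 0.3656 + 0.1861 + 0.2167 + 0.3629 = 1.131 nats.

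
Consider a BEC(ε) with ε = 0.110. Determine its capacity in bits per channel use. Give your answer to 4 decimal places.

Binary erasure channel: capacity C = 1 − ε.
C = 1 − 0.110 = 0.8900 bits per channel use.

0.8900 bits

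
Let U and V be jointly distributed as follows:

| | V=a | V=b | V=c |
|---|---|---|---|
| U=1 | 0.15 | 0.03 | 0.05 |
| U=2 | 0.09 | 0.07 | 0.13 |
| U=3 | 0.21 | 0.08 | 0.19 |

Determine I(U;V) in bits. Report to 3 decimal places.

Marginals: p(U) = (0.2300, 0.2900, 0.4800), p(V) = (0.4500, 0.1800, 0.3700).
I(U;V) = H(U) + H(V) − H(U,V).
H(U) = 1.5138, H(V) = 1.4944, H(U,V) = 2.9618.
I(U;V) = 1.5138 + 1.4944 − 2.9618 = 0.046 bits.

0.046 bits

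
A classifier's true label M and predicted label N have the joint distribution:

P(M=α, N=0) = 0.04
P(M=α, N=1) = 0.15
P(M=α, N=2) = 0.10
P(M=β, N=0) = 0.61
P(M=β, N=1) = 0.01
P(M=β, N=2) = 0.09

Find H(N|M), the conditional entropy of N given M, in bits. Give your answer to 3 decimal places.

0.874 bits

Marginals: p(M) = (0.2900, 0.7100), p(N) = (0.6500, 0.1600, 0.1900).
H(N|M) = Σ p(M) · H(N|M=·).
  M=α: p=0.2900, H(N|M=α) = 1.4158
  M=β: p=0.7100, H(N|M=β) = 0.6525
Weighted sum = 0.874 bits.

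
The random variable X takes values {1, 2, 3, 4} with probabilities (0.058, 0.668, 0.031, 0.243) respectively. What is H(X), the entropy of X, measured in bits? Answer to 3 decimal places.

H(X) = −Σ p·log₂ p.
  −(0.058)·log₂(0.058) = 0.2383
  −(0.668)·log₂(0.668) = 0.3888
  −(0.031)·log₂(0.031) = 0.1554
  −(0.243)·log₂(0.243) = 0.4960
Sum: 0.2383 + 0.3888 + 0.1554 + 0.4960 = 1.278 bits.

1.278 bits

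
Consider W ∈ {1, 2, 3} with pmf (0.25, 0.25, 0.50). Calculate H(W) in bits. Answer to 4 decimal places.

H(W) = −Σ p·log₂ p.
  −(0.25)·log₂(0.25) = 0.50000
  −(0.25)·log₂(0.25) = 0.50000
  −(0.50)·log₂(0.50) = 0.50000
Sum: 0.50000 + 0.50000 + 0.50000 = 1.5000 bits.

1.5000 bits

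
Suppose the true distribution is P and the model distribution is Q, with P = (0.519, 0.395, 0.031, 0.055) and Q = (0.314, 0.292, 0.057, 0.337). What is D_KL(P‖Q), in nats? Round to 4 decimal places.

0.2616 nats

D(P‖Q) = Σ p·ln(p/q).
  0.519·ln(0.519/0.314) = 0.26080
  0.395·ln(0.395/0.292) = 0.11934
  0.031·ln(0.031/0.057) = -0.01888
  0.055·ln(0.055/0.337) = -0.09970
D(P‖Q) = 0.2616 nats.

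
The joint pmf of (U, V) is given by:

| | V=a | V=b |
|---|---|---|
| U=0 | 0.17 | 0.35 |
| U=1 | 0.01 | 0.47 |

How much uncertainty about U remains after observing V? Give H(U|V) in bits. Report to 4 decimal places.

Chain rule: H(U|V) = H(U,V) − H(V).
Marginals: p(U) = (0.5200, 0.4800), p(V) = (0.1800, 0.8200).
H(U,V) = 1.5431 bits; H(V) = 0.6801 bits.
H(U|V) = 1.5431 − 0.6801 = 0.8630 bits.

0.8630 bits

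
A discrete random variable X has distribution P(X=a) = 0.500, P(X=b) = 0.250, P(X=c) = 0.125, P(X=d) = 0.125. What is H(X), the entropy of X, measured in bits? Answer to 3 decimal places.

H(X) = −Σ p·log₂ p.
  −(0.500)·log₂(0.500) = 0.5000
  −(0.250)·log₂(0.250) = 0.5000
  −(0.125)·log₂(0.125) = 0.3750
  −(0.125)·log₂(0.125) = 0.3750
Sum: 0.5000 + 0.5000 + 0.3750 + 0.3750 = 1.750 bits.

1.750 bits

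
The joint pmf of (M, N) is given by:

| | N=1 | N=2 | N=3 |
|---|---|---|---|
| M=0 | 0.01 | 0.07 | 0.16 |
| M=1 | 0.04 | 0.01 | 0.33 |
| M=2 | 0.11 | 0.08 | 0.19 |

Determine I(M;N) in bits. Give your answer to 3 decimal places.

Marginals: p(M) = (0.2400, 0.3800, 0.3800), p(N) = (0.1600, 0.1600, 0.6800).
I(M;N) = Σ p(x,y)·log₂[p(x,y)/(p(x)p(y))].
  (0,1): 0.01·log₂(0.2604) = -0.0194
  (0,2): 0.07·log₂(1.8229) = 0.0606
  (0,3): 0.16·log₂(0.9804) = -0.0046
  (1,1): 0.04·log₂(0.6579) = -0.0242
  (1,2): 0.01·log₂(0.1645) = -0.0260
  (1,3): 0.33·log₂(1.2771) = 0.1164
  (2,1): 0.11·log₂(1.8092) = 0.0941
  (2,2): 0.08·log₂(1.3158) = 0.0317
  (2,3): 0.19·log₂(0.7353) = -0.0843
Sum = 0.144 bits.

0.144 bits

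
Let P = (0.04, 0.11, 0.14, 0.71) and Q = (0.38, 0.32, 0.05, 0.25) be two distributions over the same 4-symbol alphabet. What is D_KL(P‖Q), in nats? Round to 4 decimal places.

0.6777 nats

D(P‖Q) = Σ p·ln(p/q).
  0.04·ln(0.04/0.38) = -0.09005
  0.11·ln(0.11/0.32) = -0.11746
  0.14·ln(0.14/0.05) = 0.14415
  0.71·ln(0.71/0.25) = 0.74110
D(P‖Q) = 0.6777 nats.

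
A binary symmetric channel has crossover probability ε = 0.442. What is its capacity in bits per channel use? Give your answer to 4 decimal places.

Binary symmetric channel: C = 1 − h₂(ε) where h₂ is the binary entropy function.
h₂(0.442) = −0.442·log₂0.442 − 0.558·log₂0.558 = 0.9903.
C = 1 − 0.9903 = 0.0097 bits per channel use.

0.0097 bits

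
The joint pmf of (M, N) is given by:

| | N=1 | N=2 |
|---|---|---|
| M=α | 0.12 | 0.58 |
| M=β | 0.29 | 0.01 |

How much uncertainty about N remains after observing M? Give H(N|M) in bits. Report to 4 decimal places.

0.5259 bits

Marginals: p(M) = (0.7000, 0.3000), p(N) = (0.4100, 0.5900).
H(N|M) = Σ p(M) · H(N|M=·).
  M=α: p=0.7000, H(N|M=α) = 0.6610
  M=β: p=0.3000, H(N|M=β) = 0.2108
Weighted sum = 0.5259 bits.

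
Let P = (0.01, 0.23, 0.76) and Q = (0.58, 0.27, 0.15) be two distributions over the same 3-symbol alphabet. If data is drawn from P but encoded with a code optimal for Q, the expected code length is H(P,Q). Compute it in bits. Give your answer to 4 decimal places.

2.5224 bits

H(P,Q) = −Σ p·log₂ q.
  −0.01·log₂(0.58) = 0.00786
  −0.23·log₂(0.27) = 0.43446
  −0.76·log₂(0.15) = 2.08009
H(P,Q) = 2.5224 bits.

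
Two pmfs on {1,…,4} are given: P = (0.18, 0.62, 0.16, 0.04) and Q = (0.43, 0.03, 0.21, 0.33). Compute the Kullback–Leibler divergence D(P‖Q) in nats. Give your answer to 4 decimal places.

1.5930 nats

D(P‖Q) = Σ p·ln(p/q).
  0.18·ln(0.18/0.43) = -0.15675
  0.62·ln(0.62/0.03) = 1.87768
  0.16·ln(0.16/0.21) = -0.04351
  0.04·ln(0.04/0.33) = -0.08441
D(P‖Q) = 1.5930 nats.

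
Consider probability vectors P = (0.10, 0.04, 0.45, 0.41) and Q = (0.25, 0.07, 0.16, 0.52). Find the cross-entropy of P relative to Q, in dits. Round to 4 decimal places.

H(P,Q) = −Σ p·log₁₀ q.
  −0.10·log₁₀(0.25) = 0.06021
  −0.04·log₁₀(0.07) = 0.04620
  −0.45·log₁₀(0.16) = 0.35815
  −0.41·log₁₀(0.52) = 0.11644
H(P,Q) = 0.5810 dits.

0.5810 dits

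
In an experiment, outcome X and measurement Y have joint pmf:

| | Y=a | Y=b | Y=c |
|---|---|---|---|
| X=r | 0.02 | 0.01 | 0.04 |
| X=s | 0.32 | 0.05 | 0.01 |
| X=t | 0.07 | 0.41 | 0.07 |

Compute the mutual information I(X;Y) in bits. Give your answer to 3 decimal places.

Marginals: p(X) = (0.0700, 0.3800, 0.5500), p(Y) = (0.4100, 0.4700, 0.1200).
I(X;Y) = Σ p(x,y)·log₂[p(x,y)/(p(x)p(y))].
  (r,a): 0.02·log₂(0.6969) = -0.0104
  (r,b): 0.01·log₂(0.3040) = -0.0172
  (r,c): 0.04·log₂(4.7619) = 0.0901
  (s,a): 0.32·log₂(2.0539) = 0.3323
  (s,b): 0.05·log₂(0.2800) = -0.0918
  (s,c): 0.01·log₂(0.2193) = -0.0219
  (t,a): 0.07·log₂(0.3104) = -0.1181
  (t,b): 0.41·log₂(1.5861) = 0.2728
  (t,c): 0.07·log₂(1.0606) = 0.0059
Sum = 0.442 bits.

0.442 bits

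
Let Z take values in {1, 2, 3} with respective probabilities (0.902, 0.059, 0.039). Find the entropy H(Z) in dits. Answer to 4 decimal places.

H(Z) = −Σ p·log₁₀ p.
  −(0.902)·log₁₀(0.902) = 0.04040
  −(0.059)·log₁₀(0.059) = 0.07252
  −(0.039)·log₁₀(0.039) = 0.05495
Sum: 0.04040 + 0.07252 + 0.05495 = 0.1679 dits.

0.1679 dits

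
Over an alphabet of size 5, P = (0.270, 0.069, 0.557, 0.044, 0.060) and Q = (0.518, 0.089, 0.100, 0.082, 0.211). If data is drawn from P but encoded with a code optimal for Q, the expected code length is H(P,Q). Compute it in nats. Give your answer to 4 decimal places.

H(P,Q) = −Σ p·ln q.
  −0.270·ln(0.518) = 0.17760
  −0.069·ln(0.089) = 0.16692
  −0.557·ln(0.100) = 1.28254
  −0.044·ln(0.082) = 0.11005
  −0.060·ln(0.211) = 0.09335
H(P,Q) = 1.8305 nats.

1.8305 nats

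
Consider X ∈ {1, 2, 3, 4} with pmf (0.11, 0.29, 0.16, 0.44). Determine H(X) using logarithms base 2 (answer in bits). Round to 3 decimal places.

1.812 bits

H(X) = −Σ p·log₂ p.
  −(0.11)·log₂(0.11) = 0.3503
  −(0.29)·log₂(0.29) = 0.5179
  −(0.16)·log₂(0.16) = 0.4230
  −(0.44)·log₂(0.44) = 0.5211
Sum: 0.3503 + 0.5179 + 0.4230 + 0.5211 = 1.812 bits.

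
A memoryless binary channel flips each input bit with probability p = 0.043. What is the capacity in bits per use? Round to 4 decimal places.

Binary symmetric channel: C = 1 − h₂(ε) where h₂ is the binary entropy function.
h₂(0.043) = −0.043·log₂0.043 − 0.957·log₂0.957 = 0.2559.
C = 1 − 0.2559 = 0.7441 bits per channel use.

0.7441 bits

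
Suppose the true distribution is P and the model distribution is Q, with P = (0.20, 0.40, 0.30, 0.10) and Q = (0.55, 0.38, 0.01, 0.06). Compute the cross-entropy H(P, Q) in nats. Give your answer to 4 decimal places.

2.1695 nats

H(P,Q) = −Σ p·ln q.
  −0.20·ln(0.55) = 0.11957
  −0.40·ln(0.38) = 0.38703
  −0.30·ln(0.01) = 1.38155
  −0.10·ln(0.06) = 0.28134
H(P,Q) = 2.1695 nats.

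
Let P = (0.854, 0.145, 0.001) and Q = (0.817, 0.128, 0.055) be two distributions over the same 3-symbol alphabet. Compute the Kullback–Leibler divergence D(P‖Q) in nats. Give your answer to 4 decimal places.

D(P‖Q) = Σ p·ln(p/q).
  0.854·ln(0.854/0.817) = 0.03783
  0.145·ln(0.145/0.128) = 0.01808
  0.001·ln(0.001/0.055) = -0.00401
D(P‖Q) = 0.0519 nats.

0.0519 nats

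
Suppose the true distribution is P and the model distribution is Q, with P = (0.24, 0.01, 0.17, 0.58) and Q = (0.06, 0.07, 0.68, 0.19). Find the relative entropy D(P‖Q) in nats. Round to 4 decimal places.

0.7249 nats

D(P‖Q) = Σ p·ln(p/q).
  0.24·ln(0.24/0.06) = 0.33271
  0.01·ln(0.01/0.07) = -0.01946
  0.17·ln(0.17/0.68) = -0.23567
  0.58·ln(0.58/0.19) = 0.64728
D(P‖Q) = 0.7249 nats.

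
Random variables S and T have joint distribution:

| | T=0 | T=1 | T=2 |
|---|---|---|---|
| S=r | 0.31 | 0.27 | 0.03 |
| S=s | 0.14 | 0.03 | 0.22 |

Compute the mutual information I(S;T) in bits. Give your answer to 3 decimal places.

Marginals: p(S) = (0.6100, 0.3900), p(T) = (0.4500, 0.3000, 0.2500).
I(S;T) = H(S) + H(T) − H(S,T).
H(S) = 0.9648, H(T) = 1.5395, H(S,T) = 2.2150.
I(S;T) = 0.9648 + 1.5395 − 2.2150 = 0.289 bits.

0.289 bits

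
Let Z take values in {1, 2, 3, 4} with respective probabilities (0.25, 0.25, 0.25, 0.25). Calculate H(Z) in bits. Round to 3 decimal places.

H(Z) = −Σ p·log₂ p.
  −(0.25)·log₂(0.25) = 0.5000
  −(0.25)·log₂(0.25) = 0.5000
  −(0.25)·log₂(0.25) = 0.5000
  −(0.25)·log₂(0.25) = 0.5000
Sum: 0.5000 + 0.5000 + 0.5000 + 0.5000 = 2.000 bits.

2.000 bits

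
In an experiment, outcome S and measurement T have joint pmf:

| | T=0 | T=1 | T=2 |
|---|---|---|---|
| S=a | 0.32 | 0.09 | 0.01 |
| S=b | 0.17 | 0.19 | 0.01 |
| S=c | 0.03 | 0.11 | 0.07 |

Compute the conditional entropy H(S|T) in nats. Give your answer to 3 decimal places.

0.900 nats

Marginals: p(S) = (0.4200, 0.3700, 0.2100), p(T) = (0.5200, 0.3900, 0.0900).
H(S|T) = Σ p(T) · H(S|T=·).
  T=0: p=0.5200, H(S|T=0) = 0.8289
  T=1: p=0.3900, H(S|T=1) = 1.0457
  T=2: p=0.0900, H(S|T=2) = 0.6837
Weighted sum = 0.900 nats.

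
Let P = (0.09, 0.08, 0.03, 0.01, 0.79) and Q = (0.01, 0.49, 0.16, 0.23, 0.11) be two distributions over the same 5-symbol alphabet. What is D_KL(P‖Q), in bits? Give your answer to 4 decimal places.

D(P‖Q) = Σ p·log₂(p/q).
  0.09·log₂(0.09/0.01) = 0.28529
  0.08·log₂(0.08/0.49) = -0.20918
  0.03·log₂(0.03/0.16) = -0.07245
  0.01·log₂(0.01/0.23) = -0.04524
  0.79·log₂(0.79/0.11) = 2.24704
D(P‖Q) = 2.2055 bits.

2.2055 bits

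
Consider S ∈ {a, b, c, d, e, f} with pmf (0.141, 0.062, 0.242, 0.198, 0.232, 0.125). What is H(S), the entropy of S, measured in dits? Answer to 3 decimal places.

0.743 dits

H(S) = −Σ p·log₁₀ p.
  −(0.141)·log₁₀(0.141) = 0.1200
  −(0.062)·log₁₀(0.062) = 0.0749
  −(0.242)·log₁₀(0.242) = 0.1491
  −(0.198)·log₁₀(0.198) = 0.1393
  −(0.232)·log₁₀(0.232) = 0.1472
  −(0.125)·log₁₀(0.125) = 0.1129
Sum: 0.1200 + 0.0749 + 0.1491 + 0.1393 + 0.1472 + 0.1129 = 0.743 dits.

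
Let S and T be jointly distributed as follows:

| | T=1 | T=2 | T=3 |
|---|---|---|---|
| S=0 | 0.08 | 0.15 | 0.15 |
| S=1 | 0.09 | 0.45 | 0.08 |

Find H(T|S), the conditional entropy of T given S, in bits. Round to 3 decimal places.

Marginals: p(S) = (0.3800, 0.6200), p(T) = (0.1700, 0.6000, 0.2300).
H(T|S) = Σ p(S) · H(T|S=·).
  S=0: p=0.3800, H(T|S=0) = 1.5320
  S=1: p=0.6200, H(T|S=1) = 1.1209
Weighted sum = 1.277 bits.

1.277 bits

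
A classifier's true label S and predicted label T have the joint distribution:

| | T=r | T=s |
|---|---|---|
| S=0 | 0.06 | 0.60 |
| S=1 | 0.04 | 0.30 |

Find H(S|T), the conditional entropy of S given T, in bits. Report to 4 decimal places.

0.9236 bits

Chain rule: H(S|T) = H(S,T) − H(T).
Marginals: p(S) = (0.6600, 0.3400), p(T) = (0.1000, 0.9000).
H(S,T) = 1.3926 bits; H(T) = 0.4690 bits.
H(S|T) = 1.3926 − 0.4690 = 0.9236 bits.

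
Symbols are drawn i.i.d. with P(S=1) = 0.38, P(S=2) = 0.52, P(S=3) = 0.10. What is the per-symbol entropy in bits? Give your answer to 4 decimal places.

1.3532 bits

H(S) = −Σ p·log₂ p.
  −(0.38)·log₂(0.38) = 0.53045
  −(0.52)·log₂(0.52) = 0.49058
  −(0.10)·log₂(0.10) = 0.33219
Sum: 0.53045 + 0.49058 + 0.33219 = 1.3532 bits.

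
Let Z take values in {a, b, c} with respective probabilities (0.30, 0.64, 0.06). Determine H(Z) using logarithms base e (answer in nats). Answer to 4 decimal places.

0.8156 nats

H(Z) = −Σ p·ln p.
  −(0.30)·ln(0.30) = 0.36119
  −(0.64)·ln(0.64) = 0.28562
  −(0.06)·ln(0.06) = 0.16880
Sum: 0.36119 + 0.28562 + 0.16880 = 0.8156 nats.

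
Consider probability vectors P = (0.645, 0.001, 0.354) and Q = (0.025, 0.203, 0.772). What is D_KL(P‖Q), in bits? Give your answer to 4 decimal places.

D(P‖Q) = Σ p·log₂(p/q).
  0.645·log₂(0.645/0.025) = 3.02460
  0.001·log₂(0.001/0.203) = -0.00767
  0.354·log₂(0.354/0.772) = -0.39820
D(P‖Q) = 2.6187 bits.

2.6187 bits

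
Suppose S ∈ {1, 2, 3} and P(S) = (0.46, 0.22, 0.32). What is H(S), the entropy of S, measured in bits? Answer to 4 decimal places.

1.5219 bits

H(S) = −Σ p·log₂ p.
  −(0.46)·log₂(0.46) = 0.51534
  −(0.22)·log₂(0.22) = 0.48057
  −(0.32)·log₂(0.32) = 0.52603
Sum: 0.51534 + 0.48057 + 0.52603 = 1.5219 bits.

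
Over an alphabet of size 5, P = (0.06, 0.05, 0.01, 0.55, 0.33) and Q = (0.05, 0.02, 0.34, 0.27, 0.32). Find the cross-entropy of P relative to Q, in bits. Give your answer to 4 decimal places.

2.1385 bits

H(P,Q) = −Σ p·log₂ q.
  −0.06·log₂(0.05) = 0.25932
  −0.05·log₂(0.02) = 0.28219
  −0.01·log₂(0.34) = 0.01556
  −0.55·log₂(0.27) = 1.03893
  −0.33·log₂(0.32) = 0.54247
H(P,Q) = 2.1385 bits.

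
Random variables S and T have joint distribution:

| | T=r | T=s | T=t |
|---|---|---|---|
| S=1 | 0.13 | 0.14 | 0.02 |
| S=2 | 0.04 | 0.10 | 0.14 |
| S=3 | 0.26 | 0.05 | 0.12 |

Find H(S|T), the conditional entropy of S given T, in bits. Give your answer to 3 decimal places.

Chain rule: H(S|T) = H(S,T) − H(T).
Marginals: p(S) = (0.2900, 0.2800, 0.4300), p(T) = (0.4300, 0.2900, 0.2800).
H(S,T) = 2.8961 bits; H(T) = 1.5557 bits.
H(S|T) = 2.8961 − 1.5557 = 1.340 bits.

1.340 bits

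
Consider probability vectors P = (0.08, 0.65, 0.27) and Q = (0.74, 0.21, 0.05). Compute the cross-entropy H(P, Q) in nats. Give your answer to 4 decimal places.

H(P,Q) = −Σ p·ln q.
  −0.08·ln(0.74) = 0.02409
  −0.65·ln(0.21) = 1.01442
  −0.27·ln(0.05) = 0.80885
H(P,Q) = 1.8474 nats.

1.8474 nats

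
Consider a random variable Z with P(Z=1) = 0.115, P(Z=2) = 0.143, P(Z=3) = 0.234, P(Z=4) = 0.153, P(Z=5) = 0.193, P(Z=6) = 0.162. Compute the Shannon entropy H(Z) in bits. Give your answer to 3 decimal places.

H(Z) = −Σ p·log₂ p.
  −(0.115)·log₂(0.115) = 0.3588
  −(0.143)·log₂(0.143) = 0.4012
  −(0.234)·log₂(0.234) = 0.4903
  −(0.153)·log₂(0.153) = 0.4144
  −(0.193)·log₂(0.193) = 0.4581
  −(0.162)·log₂(0.162) = 0.4254
Sum: 0.3588 + 0.4012 + 0.4903 + 0.4144 + 0.4581 + 0.4254 = 2.548 bits.

2.548 bits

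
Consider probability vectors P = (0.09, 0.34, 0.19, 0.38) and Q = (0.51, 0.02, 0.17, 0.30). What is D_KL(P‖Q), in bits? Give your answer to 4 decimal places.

1.3246 bits

D(P‖Q) = Σ p·log₂(p/q).
  0.09·log₂(0.09/0.51) = -0.22523
  0.34·log₂(0.34/0.02) = 1.38974
  0.19·log₂(0.19/0.17) = 0.03049
  0.38·log₂(0.38/0.30) = 0.12959
D(P‖Q) = 1.3246 bits.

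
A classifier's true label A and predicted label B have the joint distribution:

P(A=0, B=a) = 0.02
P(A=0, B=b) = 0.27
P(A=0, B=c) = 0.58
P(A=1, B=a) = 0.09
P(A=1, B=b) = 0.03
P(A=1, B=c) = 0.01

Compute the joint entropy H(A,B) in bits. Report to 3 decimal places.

H(A,B) = −Σ p(x,y)·log₂ p(x,y) over all 6 cells.
  cell (0,a): −0.02·log₂0.02 = 0.1129
  cell (0,b): −0.27·log₂0.27 = 0.5100
  cell (0,c): −0.58·log₂0.58 = 0.4558
  cell (1,a): −0.09·log₂0.09 = 0.3127
  cell (1,b): −0.03·log₂0.03 = 0.1518
  cell (1,c): −0.01·log₂0.01 = 0.0664
Sum = 1.610 bits.

1.610 bits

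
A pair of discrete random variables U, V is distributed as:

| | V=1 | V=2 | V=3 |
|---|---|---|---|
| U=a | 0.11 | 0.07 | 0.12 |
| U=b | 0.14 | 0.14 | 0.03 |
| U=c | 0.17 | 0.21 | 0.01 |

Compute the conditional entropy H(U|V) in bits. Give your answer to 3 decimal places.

Marginals: p(U) = (0.3000, 0.3100, 0.3900), p(V) = (0.4200, 0.4200, 0.1600).
H(U|V) = Σ p(V) · H(U|V=·).
  V=1: p=0.4200, H(U|V=1) = 1.5627
  V=2: p=0.4200, H(U|V=2) = 1.4591
  V=3: p=0.1600, H(U|V=3) = 1.0141
Weighted sum = 1.431 bits.

1.431 bits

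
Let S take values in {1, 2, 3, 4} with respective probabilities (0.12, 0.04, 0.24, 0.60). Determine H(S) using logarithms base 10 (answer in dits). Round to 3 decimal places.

H(S) = −Σ p·log₁₀ p.
  −(0.12)·log₁₀(0.12) = 0.1105
  −(0.04)·log₁₀(0.04) = 0.0559
  −(0.24)·log₁₀(0.24) = 0.1487
  −(0.60)·log₁₀(0.60) = 0.1331
Sum: 0.1105 + 0.0559 + 0.1487 + 0.1331 = 0.448 dits.

0.448 dits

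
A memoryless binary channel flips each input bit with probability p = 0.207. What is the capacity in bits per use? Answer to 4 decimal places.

0.2643 bits

Binary symmetric channel: C = 1 − h₂(ε) where h₂ is the binary entropy function.
h₂(0.207) = −0.207·log₂0.207 − 0.793·log₂0.793 = 0.7357.
C = 1 − 0.7357 = 0.2643 bits per channel use.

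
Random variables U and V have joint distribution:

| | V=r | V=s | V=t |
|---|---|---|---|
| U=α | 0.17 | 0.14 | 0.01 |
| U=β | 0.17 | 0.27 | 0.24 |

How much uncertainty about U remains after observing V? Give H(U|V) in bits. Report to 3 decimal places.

0.780 bits

Marginals: p(U) = (0.3200, 0.6800), p(V) = (0.3400, 0.4100, 0.2500).
H(U|V) = Σ p(V) · H(U|V=·).
  V=r: p=0.3400, H(U|V=r) = 1.0000
  V=s: p=0.4100, H(U|V=s) = 0.9262
  V=t: p=0.2500, H(U|V=t) = 0.2423
Weighted sum = 0.780 bits.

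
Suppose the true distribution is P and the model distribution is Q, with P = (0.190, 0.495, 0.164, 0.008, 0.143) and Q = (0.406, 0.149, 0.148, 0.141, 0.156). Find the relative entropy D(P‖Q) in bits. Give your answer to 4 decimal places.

D(P‖Q) = Σ p·log₂(p/q).
  0.190·log₂(0.190/0.406) = -0.20814
  0.495·log₂(0.495/0.149) = 0.85740
  0.164·log₂(0.164/0.148) = 0.02429
  0.008·log₂(0.008/0.141) = -0.03312
  0.143·log₂(0.143/0.156) = -0.01795
D(P‖Q) = 0.6225 bits.

0.6225 bits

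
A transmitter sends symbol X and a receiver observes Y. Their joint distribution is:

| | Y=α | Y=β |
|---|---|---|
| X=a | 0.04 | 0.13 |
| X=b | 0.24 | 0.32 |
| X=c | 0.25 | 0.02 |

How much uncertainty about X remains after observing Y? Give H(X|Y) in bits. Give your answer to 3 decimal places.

Marginals: p(X) = (0.1700, 0.5600, 0.2700), p(Y) = (0.5300, 0.4700).
H(X|Y) = Σ p(Y) · H(X|Y=·).
  Y=α: p=0.5300, H(X|Y=α) = 1.3103
  Y=β: p=0.4700, H(X|Y=β) = 1.0843
Weighted sum = 1.204 bits.

1.204 bits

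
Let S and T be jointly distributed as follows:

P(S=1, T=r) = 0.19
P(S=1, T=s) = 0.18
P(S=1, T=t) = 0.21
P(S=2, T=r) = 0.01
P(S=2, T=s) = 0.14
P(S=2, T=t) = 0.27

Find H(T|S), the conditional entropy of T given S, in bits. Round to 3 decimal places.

1.365 bits

Marginals: p(S) = (0.5800, 0.4200), p(T) = (0.2000, 0.3200, 0.4800).
H(T|S) = Σ p(S) · H(T|S=·).
  S=1: p=0.5800, H(T|S=1) = 1.5820
  S=2: p=0.4200, H(T|S=2) = 1.0665
Weighted sum = 1.365 bits.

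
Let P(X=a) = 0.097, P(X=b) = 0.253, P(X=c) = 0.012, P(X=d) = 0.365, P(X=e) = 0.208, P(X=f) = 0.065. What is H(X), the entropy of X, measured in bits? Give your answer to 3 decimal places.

H(X) = −Σ p·log₂ p.
  −(0.097)·log₂(0.097) = 0.3265
  −(0.253)·log₂(0.253) = 0.5016
  −(0.012)·log₂(0.012) = 0.0766
  −(0.365)·log₂(0.365) = 0.5307
  −(0.208)·log₂(0.208) = 0.4712
  −(0.065)·log₂(0.065) = 0.2563
Sum: 0.3265 + 0.5016 + 0.0766 + 0.5307 + 0.4712 + 0.2563 = 2.163 bits.

2.163 bits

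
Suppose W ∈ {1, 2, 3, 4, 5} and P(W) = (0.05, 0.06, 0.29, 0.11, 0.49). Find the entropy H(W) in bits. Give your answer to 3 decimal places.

H(W) = −Σ p·log₂ p.
  −(0.05)·log₂(0.05) = 0.2161
  −(0.06)·log₂(0.06) = 0.2435
  −(0.29)·log₂(0.29) = 0.5179
  −(0.11)·log₂(0.11) = 0.3503
  −(0.49)·log₂(0.49) = 0.5043
Sum: 0.2161 + 0.2435 + 0.5179 + 0.3503 + 0.5043 = 1.832 bits.

1.832 bits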